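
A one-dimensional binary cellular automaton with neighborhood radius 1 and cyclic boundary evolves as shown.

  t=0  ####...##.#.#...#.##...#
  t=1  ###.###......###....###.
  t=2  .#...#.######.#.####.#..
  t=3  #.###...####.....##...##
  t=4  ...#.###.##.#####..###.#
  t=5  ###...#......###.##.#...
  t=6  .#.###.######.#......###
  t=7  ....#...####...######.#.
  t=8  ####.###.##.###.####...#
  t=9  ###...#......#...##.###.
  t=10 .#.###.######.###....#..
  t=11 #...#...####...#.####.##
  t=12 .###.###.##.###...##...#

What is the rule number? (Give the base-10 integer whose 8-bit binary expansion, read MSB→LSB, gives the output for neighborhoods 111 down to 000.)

147

  [7] ### => #  t=0,i=0
  [6] ##. => .  t=0,i=3
  [5] #.# => .  t=0,i=9
  [4] #.. => #  t=0,i=4
  [3] .## => .  t=0,i=7
  [2] .#. => .  t=0,i=10
  [1] ..# => #  t=0,i=6
  [0] ... => #  t=0,i=5
  bits 10010011 = 147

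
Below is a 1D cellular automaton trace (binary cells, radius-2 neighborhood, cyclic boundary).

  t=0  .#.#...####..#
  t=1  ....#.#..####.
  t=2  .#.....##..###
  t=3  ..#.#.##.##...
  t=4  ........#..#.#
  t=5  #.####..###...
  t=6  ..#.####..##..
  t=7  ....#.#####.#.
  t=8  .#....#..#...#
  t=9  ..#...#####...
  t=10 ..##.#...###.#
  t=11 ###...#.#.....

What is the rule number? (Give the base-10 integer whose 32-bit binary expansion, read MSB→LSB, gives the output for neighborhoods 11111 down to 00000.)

1535902553

  nb #####: next=.  (t=7,i=8, bit31=0)
  nb ####.: next=#  (t=0,i=9, bit30=1)
  nb ###.#: next=.  (t=2,i=13, bit29=0)
  nb ###..: next=#  (t=0,i=10, bit28=1)
  nb ##.##: next=#  (t=3,i=8, bit27=1)
  nb ##.#.: next=.  (t=2,i=0, bit26=0)
  nb ##..#: next=#  (t=0,i=11, bit25=1)
  nb ##...: next=#  (t=1,i=13, bit24=1)
  nb #.###: next=#  (t=5,i=2, bit23=1)
  nb #.##.: next=.  (t=3,i=6, bit22=0)
  nb #.#.#: next=.  (t=0,i=1, bit21=0)
  nb #.#..: next=.  (t=0,i=3, bit20=0)
  nb #..##: next=#  (t=1,i=8, bit19=1)
  nb #..#.: next=#  (t=0,i=12, bit18=1)
  nb #...#: next=.  (t=0,i=5, bit17=0)
  nb #....: next=.  (t=1,i=0, bit16=0)
  nb .####: next=.  (t=0,i=8, bit15=0)
  nb .###.: next=.  (t=2,i=12, bit14=0)
  nb .##.#: next=.  (t=3,i=7, bit13=0)
  nb .##..: next=.  (t=2,i=8, bit12=0)
  nb .#.##: next=.  (t=3,i=5, bit11=0)
  nb .#.#.: next=.  (t=0,i=0, bit10=0)
  nb .#..#: next=#  (t=1,i=7, bit9=1)
  nb .#...: next=#  (t=0,i=4, bit8=1)
  nb ..###: next=.  (t=0,i=7, bit7=0)
  nb ..##.: next=#  (t=2,i=7, bit6=1)
  nb ..#.#: next=.  (t=0,i=13, bit5=0)
  nb ..#..: next=#  (t=4,i=8, bit4=1)
  nb ...##: next=#  (t=0,i=6, bit3=1)
  nb ...#.: next=.  (t=1,i=3, bit2=0)
  nb ....#: next=.  (t=1,i=2, bit1=0)
  nb .....: next=#  (t=1,i=1, bit0=1)
  bits 01011011100011000000001101011001 = 1535902553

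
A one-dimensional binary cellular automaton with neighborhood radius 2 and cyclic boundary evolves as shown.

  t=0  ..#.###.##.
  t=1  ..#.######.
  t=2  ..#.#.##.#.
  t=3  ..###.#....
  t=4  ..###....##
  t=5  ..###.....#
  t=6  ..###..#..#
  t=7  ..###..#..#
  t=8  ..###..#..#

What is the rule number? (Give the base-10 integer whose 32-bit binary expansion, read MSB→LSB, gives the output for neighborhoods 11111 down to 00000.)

  [31] ##### => #  t=1,i=6
  [30] ####. => .  t=1,i=8
  [29] ###.# => #  t=0,i=6
  [28] ###.. => #  t=1,i=9
  [27] ##.## => #  t=0,i=7
  [26] ##.#. => .  t=2,i=8
  [25] ##..# => .  t=4,i=0
  [24] ##... => .  t=0,i=10
  [23] #.### => #  t=0,i=4
  [22] #.##. => #  t=0,i=8
  [21] #.#.# => #  t=2,i=4
  [20] #.#.. => .  t=2,i=9
  [19] #..## => .  t=4,i=1
  [18] #..#. => .  t=6,i=6
  [17] #...# => .  t=0,i=0
  [16] #.... => .  t=3,i=8
  [15] .#### => .  t=1,i=5
  [14] .###. => #  t=0,i=5
  [13] .##.# => .  t=2,i=7
  [12] .##.. => #  t=0,i=9
  [11] .#.## => .  t=0,i=3
  [10] .#.#. => #  t=2,i=3
  [9] .#..# => .  t=5,i=0
  [8] .#... => .  t=2,i=10
  [7] ..### => #  t=3,i=2
  [6] ..##. => .  t=4,i=9
  [5] ..#.# => #  t=0,i=2
  [4] ..#.. => #  t=5,i=10
  [3] ...## => .  t=3,i=1
  [2] ...#. => .  t=0,i=1
  [1] ....# => .  t=3,i=0
  [0] ..... => #  t=3,i=9
  bits 10111000111000000101010010110001 = 3101709489

3101709489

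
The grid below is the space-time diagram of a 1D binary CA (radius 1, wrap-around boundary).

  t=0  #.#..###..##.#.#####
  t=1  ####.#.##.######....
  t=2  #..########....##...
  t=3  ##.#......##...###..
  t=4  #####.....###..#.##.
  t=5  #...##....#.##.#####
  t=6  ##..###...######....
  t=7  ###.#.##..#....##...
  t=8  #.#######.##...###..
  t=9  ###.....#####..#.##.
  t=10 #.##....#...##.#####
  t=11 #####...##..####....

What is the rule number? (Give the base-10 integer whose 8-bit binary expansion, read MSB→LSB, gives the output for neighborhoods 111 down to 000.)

124

  nb ###: next=.  (t=0,i=6, bit7=0)
  nb ##.: next=#  (t=0,i=0, bit6=1)
  nb #.#: next=#  (t=0,i=1, bit5=1)
  nb #..: next=#  (t=0,i=3, bit4=1)
  nb .##: next=#  (t=0,i=5, bit3=1)
  nb .#.: next=#  (t=0,i=2, bit2=1)
  nb ..#: next=.  (t=0,i=4, bit1=0)
  nb ...: next=.  (t=1,i=17, bit0=0)
  bits 01111100 = 124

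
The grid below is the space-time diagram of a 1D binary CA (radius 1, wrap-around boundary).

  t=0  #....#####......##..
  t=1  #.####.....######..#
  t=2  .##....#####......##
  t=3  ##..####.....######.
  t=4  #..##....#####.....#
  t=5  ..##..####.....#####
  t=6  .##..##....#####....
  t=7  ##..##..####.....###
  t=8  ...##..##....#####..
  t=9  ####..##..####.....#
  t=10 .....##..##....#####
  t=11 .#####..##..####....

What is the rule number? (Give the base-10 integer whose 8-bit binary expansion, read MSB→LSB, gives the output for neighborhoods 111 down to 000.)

47

  [7] ### => .  t=0,i=6
  [6] ##. => .  t=0,i=9
  [5] #.# => #  t=1,i=1
  [4] #.. => .  t=0,i=1
  [3] .## => #  t=0,i=5
  [2] .#. => #  t=0,i=0
  [1] ..# => #  t=0,i=4
  [0] ... => #  t=0,i=2
  bits 00101111 = 47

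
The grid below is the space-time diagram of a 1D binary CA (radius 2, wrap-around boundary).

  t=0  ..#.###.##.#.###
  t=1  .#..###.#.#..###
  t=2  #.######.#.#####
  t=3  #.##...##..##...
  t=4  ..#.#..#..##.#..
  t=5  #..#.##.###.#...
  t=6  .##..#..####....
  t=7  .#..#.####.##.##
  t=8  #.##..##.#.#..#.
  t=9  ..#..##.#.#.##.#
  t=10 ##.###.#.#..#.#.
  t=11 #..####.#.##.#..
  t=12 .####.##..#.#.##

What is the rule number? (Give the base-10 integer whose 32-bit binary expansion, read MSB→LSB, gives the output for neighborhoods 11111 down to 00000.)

902612675

  ##### -> .   bit 31 = 0  t=2,i=4
  ####. -> .   bit 30 = 0  t=2,i=6
  ###.# -> #   bit 29 = 1  t=0,i=6
  ###.. -> #   bit 28 = 1  t=0,i=15
  ##.## -> .   bit 27 = 0  t=0,i=7
  ##.#. -> #   bit 26 = 1  t=0,i=10
  ##..# -> .   bit 25 = 0  t=0,i=0
  ##... -> #   bit 24 = 1  t=3,i=4
  #.### -> #   bit 23 = 1  t=0,i=4
  #.##. -> #   bit 22 = 1  t=0,i=8
  #.#.# -> .   bit 21 = 0  t=0,i=11
  #.#.. -> .   bit 20 = 0  t=1,i=1
  #..## -> #   bit 19 = 1  t=1,i=3
  #..#. -> #   bit 18 = 1  t=0,i=1
  #...# -> .   bit 17 = 0  t=3,i=5
  #.... -> .   bit 16 = 0  t=4,i=15
  .#### -> #   bit 15 = 1  t=2,i=3
  .###. -> #   bit 14 = 1  t=0,i=5
  .##.# -> .   bit 13 = 0  t=0,i=9
  .##.. -> .   bit 12 = 0  t=3,i=3
  .#.## -> .   bit 11 = 0  t=0,i=3
  .#.#. -> #   bit 10 = 1  t=1,i=9
  .#..# -> #   bit 9 = 1  t=1,i=2
  .#... -> .   bit 8 = 0  t=4,i=14
  ..### -> #   bit 7 = 1  t=1,i=4
  ..##. -> #   bit 6 = 1  t=3,i=7
  ..#.# -> .   bit 5 = 0  t=0,i=2
  ..#.. -> .   bit 4 = 0  t=4,i=7
  ...## -> .   bit 3 = 0  t=3,i=6
  ...#. -> .   bit 2 = 0  t=3,i=15
  ....# -> #   bit 1 = 1  t=4,i=0
  ..... -> #   bit 0 = 1  t=6,i=14
  bits 00110101110011001100011011000011 = 902612675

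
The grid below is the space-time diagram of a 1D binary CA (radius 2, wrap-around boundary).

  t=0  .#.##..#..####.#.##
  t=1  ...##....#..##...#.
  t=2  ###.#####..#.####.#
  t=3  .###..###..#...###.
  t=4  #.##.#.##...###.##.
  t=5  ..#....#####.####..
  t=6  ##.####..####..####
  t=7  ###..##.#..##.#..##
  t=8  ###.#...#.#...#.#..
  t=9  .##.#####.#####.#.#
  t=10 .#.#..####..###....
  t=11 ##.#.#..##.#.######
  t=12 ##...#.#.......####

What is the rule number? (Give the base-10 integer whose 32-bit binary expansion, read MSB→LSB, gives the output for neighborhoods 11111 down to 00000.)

4183511343

  [31] ##### => #  t=2,i=6
  [30] ####. => #  t=0,i=12
  [29] ###.# => #  t=0,i=13
  [28] ###.. => #  t=2,i=8
  [27] ##.## => #  t=2,i=3
  [26] ##.#. => .  t=0,i=0
  [25] ##..# => .  t=0,i=5
  [24] ##... => #  t=1,i=5
  [23] #.### => .  t=2,i=4
  [22] #.##. => #  t=0,i=3
  [21] #.#.# => .  t=0,i=1
  [20] #.#.. => #  t=7,i=8
  [19] #..## => #  t=0,i=9
  [18] #..#. => .  t=0,i=6
  [17] #...# => #  t=1,i=15
  [16] #.... => #  t=1,i=0
  [15] .#### => .  t=0,i=11
  [14] .###. => #  t=3,i=2
  [13] .##.# => .  t=0,i=18
  [12] .##.. => #  t=0,i=4
  [11] .#.## => .  t=0,i=2
  [10] .#.#. => .  t=8,i=9
  [9] .#..# => .  t=0,i=8
  [8] .#... => #  t=1,i=18
  [7] ..### => .  t=0,i=10
  [6] ..##. => .  t=1,i=3
  [5] ..#.# => #  t=2,i=11
  [4] ..#.. => .  t=0,i=7
  [3] ...## => #  t=1,i=2
  [2] ...#. => #  t=1,i=8
  [1] ....# => #  t=1,i=1
  [0] ..... => #  t=10,i=17
  bits 11111001010110110101000100101111 = 4183511343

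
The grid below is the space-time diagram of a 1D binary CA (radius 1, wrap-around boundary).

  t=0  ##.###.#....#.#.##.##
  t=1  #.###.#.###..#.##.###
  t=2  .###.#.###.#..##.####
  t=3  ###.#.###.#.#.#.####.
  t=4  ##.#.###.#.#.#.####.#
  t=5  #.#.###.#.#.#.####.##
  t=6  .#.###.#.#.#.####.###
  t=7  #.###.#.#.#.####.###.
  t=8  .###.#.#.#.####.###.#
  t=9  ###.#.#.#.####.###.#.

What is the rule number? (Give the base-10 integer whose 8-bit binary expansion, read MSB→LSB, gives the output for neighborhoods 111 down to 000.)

  nb ###: next=#  (t=0,i=0, bit7=1)
  nb ##.: next=.  (t=0,i=1, bit6=0)
  nb #.#: next=#  (t=0,i=2, bit5=1)
  nb #..: next=#  (t=0,i=8, bit4=1)
  nb .##: next=#  (t=0,i=3, bit3=1)
  nb .#.: next=.  (t=0,i=7, bit2=0)
  nb ..#: next=.  (t=0,i=11, bit1=0)
  nb ...: next=#  (t=0,i=9, bit0=1)
  bits 10111001 = 185

185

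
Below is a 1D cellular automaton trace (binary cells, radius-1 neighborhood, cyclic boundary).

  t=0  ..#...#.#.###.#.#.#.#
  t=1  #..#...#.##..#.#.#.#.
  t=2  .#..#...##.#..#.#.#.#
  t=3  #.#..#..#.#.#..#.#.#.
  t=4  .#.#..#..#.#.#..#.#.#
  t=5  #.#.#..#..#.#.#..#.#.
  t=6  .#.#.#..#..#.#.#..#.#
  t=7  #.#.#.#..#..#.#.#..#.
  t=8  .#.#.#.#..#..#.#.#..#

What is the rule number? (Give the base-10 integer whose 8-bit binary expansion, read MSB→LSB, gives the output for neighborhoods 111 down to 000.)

56

  nb ###: next=.  (t=0,i=11, bit7=0)
  nb ##.: next=.  (t=0,i=12, bit6=0)
  nb #.#: next=#  (t=0,i=7, bit5=1)
  nb #..: next=#  (t=0,i=0, bit4=1)
  nb .##: next=#  (t=0,i=10, bit3=1)
  nb .#.: next=.  (t=0,i=2, bit2=0)
  nb ..#: next=.  (t=0,i=1, bit1=0)
  nb ...: next=.  (t=0,i=4, bit0=0)
  bits 00111000 = 56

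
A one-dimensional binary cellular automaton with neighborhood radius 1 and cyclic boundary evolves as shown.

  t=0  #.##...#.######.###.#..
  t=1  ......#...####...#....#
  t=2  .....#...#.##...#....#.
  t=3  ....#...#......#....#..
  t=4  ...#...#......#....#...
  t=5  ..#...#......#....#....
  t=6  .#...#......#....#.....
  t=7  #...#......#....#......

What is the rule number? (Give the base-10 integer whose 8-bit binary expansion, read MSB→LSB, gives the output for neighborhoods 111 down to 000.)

130

  nb ###: next=#  (t=0,i=10, bit7=1)
  nb ##.: next=.  (t=0,i=3, bit6=0)
  nb #.#: next=.  (t=0,i=1, bit5=0)
  nb #..: next=.  (t=0,i=4, bit4=0)
  nb .##: next=.  (t=0,i=2, bit3=0)
  nb .#.: next=.  (t=0,i=0, bit2=0)
  nb ..#: next=#  (t=0,i=6, bit1=1)
  nb ...: next=.  (t=0,i=5, bit0=0)
  bits 10000010 = 130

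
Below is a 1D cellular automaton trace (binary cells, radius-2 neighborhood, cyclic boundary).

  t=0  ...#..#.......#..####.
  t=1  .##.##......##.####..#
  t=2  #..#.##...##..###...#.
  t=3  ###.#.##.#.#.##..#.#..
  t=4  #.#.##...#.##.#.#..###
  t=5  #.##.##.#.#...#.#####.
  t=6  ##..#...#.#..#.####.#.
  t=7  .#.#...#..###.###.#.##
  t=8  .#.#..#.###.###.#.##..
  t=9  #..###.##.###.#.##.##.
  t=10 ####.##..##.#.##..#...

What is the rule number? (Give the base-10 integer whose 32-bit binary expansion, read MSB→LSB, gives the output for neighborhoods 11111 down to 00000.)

  ##### -> #   bit 31 = 1  t=5,i=18
  ####. -> .   bit 30 = 0  t=0,i=19
  ###.# -> #   bit 29 = 1  t=3,i=2
  ###.. -> .   bit 28 = 0  t=0,i=20
  ##.## -> #   bit 27 = 1  t=1,i=3
  ##.#. -> .   bit 26 = 0  t=3,i=3
  ##..# -> .   bit 25 = 0  t=1,i=19
  ##... -> #   bit 24 = 1  t=0,i=21
  #.### -> #   bit 23 = 1  t=1,i=15
  #.##. -> .   bit 22 = 0  t=1,i=1
  #.#.# -> #   bit 21 = 1  t=3,i=4
  #.#.. -> #   bit 20 = 1  t=2,i=0
  #..## -> #   bit 19 = 1  t=0,i=16
  #..#. -> #   bit 18 = 1  t=0,i=5
  #...# -> .   bit 17 = 0  t=2,i=8
  #.... -> .   bit 16 = 0  t=0,i=0
  .#### -> #   bit 15 = 1  t=0,i=18
  .###. -> .   bit 14 = 0  t=2,i=15
  .##.# -> .   bit 13 = 0  t=1,i=2
  .##.. -> #   bit 12 = 1  t=1,i=5
  .#.## -> #   bit 11 = 1  t=1,i=0
  .#.#. -> .   bit 10 = 0  t=2,i=21
  .#..# -> #   bit 9 = 1  t=0,i=4
  .#... -> .   bit 8 = 0  t=0,i=7
  ..### -> #   bit 7 = 1  t=0,i=17
  ..##. -> .   bit 6 = 0  t=1,i=12
  ..#.# -> .   bit 5 = 0  t=1,i=21
  ..#.. -> .   bit 4 = 0  t=0,i=3
  ...## -> #   bit 3 = 1  t=1,i=11
  ...#. -> #   bit 2 = 1  t=0,i=2
  ....# -> #   bit 1 = 1  t=0,i=1
  ..... -> .   bit 0 = 0  t=0,i=9
  bits 10101001101111001001101010001110 = 2847709838

2847709838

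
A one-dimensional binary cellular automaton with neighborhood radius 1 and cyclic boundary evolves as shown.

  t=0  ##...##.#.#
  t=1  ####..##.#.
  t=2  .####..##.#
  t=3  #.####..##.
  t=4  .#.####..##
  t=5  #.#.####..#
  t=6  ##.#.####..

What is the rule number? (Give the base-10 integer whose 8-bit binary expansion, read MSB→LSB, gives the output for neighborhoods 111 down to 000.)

241

  ###|#  b7=1 t=0,i=0
  ##.|#  b6=1 t=0,i=1
  #.#|#  b5=1 t=0,i=7
  #..|#  b4=1 t=0,i=2
  .##|.  b3=0 t=0,i=5
  .#.|.  b2=0 t=0,i=8
  ..#|.  b1=0 t=0,i=4
  ...|#  b0=1 t=0,i=3
  bits 11110001 = 241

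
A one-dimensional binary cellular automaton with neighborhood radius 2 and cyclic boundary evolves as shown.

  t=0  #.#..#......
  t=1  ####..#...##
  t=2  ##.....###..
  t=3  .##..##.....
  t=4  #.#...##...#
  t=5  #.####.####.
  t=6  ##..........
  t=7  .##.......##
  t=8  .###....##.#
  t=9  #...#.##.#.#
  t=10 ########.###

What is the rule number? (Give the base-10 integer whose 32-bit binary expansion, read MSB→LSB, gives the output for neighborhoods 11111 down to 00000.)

  nb #####: next=#  (t=1,i=0, bit31=1)
  nb ####.: next=.  (t=1,i=2, bit30=0)
  nb ###.#: next=.  (t=5,i=5, bit29=0)
  nb ###..: next=.  (t=1,i=3, bit28=0)
  nb ##.##: next=.  (t=5,i=6, bit27=0)
  nb ##.#.: next=.  (t=4,i=1, bit26=0)
  nb ##..#: next=.  (t=1,i=4, bit25=0)
  nb ##...: next=#  (t=2,i=2, bit24=1)
  nb #.###: next=.  (t=5,i=2, bit23=0)
  nb #.##.: next=#  (t=7,i=1, bit22=1)
  nb #.#.#: next=#  (t=5,i=0, bit21=1)
  nb #.#..: next=#  (t=0,i=2, bit20=1)
  nb #..##: next=.  (t=2,i=11, bit19=0)
  nb #..#.: next=.  (t=0,i=4, bit18=0)
  nb #...#: next=#  (t=1,i=8, bit17=1)
  nb #....: next=.  (t=0,i=7, bit16=0)
  nb .####: next=.  (t=1,i=11, bit15=0)
  nb .###.: next=.  (t=2,i=8, bit14=0)
  nb .##.#: next=#  (t=4,i=0, bit13=1)
  nb .##..: next=#  (t=2,i=1, bit12=1)
  nb .#.##: next=#  (t=5,i=1, bit11=1)
  nb .#.#.: next=#  (t=0,i=1, bit10=1)
  nb .#..#: next=#  (t=0,i=3, bit9=1)
  nb .#...: next=#  (t=0,i=6, bit8=1)
  nb ..###: next=.  (t=1,i=10, bit7=0)
  nb ..##.: next=.  (t=2,i=0, bit6=0)
  nb ..#.#: next=#  (t=0,i=0, bit5=1)
  nb ..#..: next=.  (t=0,i=5, bit4=0)
  nb ...##: next=#  (t=1,i=9, bit3=1)
  nb ...#.: next=#  (t=0,i=11, bit2=1)
  nb ....#: next=#  (t=0,i=10, bit1=1)
  nb .....: next=.  (t=0,i=8, bit0=0)
  bits 10000001011100100011111100101110 = 2171748142

2171748142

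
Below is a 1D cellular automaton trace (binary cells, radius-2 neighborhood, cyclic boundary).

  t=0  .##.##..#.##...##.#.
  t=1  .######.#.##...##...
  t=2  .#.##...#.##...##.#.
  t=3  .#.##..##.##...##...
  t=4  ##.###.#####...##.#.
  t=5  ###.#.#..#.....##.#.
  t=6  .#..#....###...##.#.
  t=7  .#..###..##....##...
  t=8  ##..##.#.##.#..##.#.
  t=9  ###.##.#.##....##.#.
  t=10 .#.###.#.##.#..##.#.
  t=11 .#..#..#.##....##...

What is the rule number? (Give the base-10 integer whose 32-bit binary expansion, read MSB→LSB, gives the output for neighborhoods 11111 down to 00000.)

  [31] ##### => #  t=1,i=3
  [30] ####. => .  t=1,i=5
  [29] ###.# => .  t=1,i=6
  [28] ###.. => .  t=4,i=11
  [27] ##.## => #  t=0,i=3
  [26] ##.#. => .  t=0,i=17
  [25] ##..# => #  t=0,i=6
  [24] ##... => .  t=0,i=12
  [23] #.### => .  t=4,i=3
  [22] #.##. => #  t=0,i=4
  [21] #.#.# => #  t=1,i=8
  [20] #.#.. => .  t=0,i=18
  [19] #..## => .  t=0,i=0
  [18] #..#. => .  t=0,i=7
  [17] #...# => .  t=0,i=13
  [16] #.... => #  t=1,i=18
  [15] .#### => .  t=1,i=2
  [14] .###. => #  t=4,i=4
  [13] .##.# => #  t=0,i=2
  [12] .##.. => #  t=0,i=5
  [11] .#.## => .  t=0,i=9
  [10] .#.#. => .  t=5,i=5
  [9] .#..# => .  t=0,i=19
  [8] .#... => #  t=5,i=10
  [7] ..### => #  t=1,i=1
  [6] ..##. => #  t=0,i=1
  [5] ..#.# => #  t=0,i=8
  [4] ..#.. => #  t=5,i=9
  [3] ...## => .  t=0,i=14
  [2] ...#. => #  t=2,i=7
  [1] ....# => .  t=1,i=19
  [0] ..... => .  t=5,i=12
  bits 10001010011000010111000111110100 = 2321641972

2321641972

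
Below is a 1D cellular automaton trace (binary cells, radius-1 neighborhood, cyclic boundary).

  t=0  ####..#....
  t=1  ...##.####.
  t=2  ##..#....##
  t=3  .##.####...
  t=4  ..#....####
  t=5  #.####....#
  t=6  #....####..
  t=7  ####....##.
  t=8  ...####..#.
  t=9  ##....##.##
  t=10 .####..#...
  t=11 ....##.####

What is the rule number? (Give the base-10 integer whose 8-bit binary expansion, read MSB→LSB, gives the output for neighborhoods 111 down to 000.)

  nb ###: next=.  (t=0,i=1, bit7=0)
  nb ##.: next=#  (t=0,i=3, bit6=1)
  nb #.#: next=.  (t=1,i=5, bit5=0)
  nb #..: next=#  (t=0,i=4, bit4=1)
  nb .##: next=.  (t=0,i=0, bit3=0)
  nb .#.: next=#  (t=0,i=6, bit2=1)
  nb ..#: next=.  (t=0,i=5, bit1=0)
  nb ...: next=#  (t=0,i=8, bit0=1)
  bits 01010101 = 85

85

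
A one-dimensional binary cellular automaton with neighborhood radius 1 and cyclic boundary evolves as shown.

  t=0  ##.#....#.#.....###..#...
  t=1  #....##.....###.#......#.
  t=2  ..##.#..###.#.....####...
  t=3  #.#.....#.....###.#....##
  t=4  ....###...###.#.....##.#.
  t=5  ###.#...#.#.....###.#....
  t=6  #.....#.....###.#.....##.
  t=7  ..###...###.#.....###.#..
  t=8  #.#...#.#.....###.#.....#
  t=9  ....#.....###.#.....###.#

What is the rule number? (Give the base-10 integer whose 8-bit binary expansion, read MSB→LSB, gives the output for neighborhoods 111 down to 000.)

  nb ###: next=.  (t=0,i=17, bit7=0)
  nb ##.: next=.  (t=0,i=1, bit6=0)
  nb #.#: next=.  (t=0,i=2, bit5=0)
  nb #..: next=.  (t=0,i=4, bit4=0)
  nb .##: next=#  (t=0,i=0, bit3=1)
  nb .#.: next=.  (t=0,i=3, bit2=0)
  nb ..#: next=.  (t=0,i=7, bit1=0)
  nb ...: next=#  (t=0,i=5, bit0=1)
  bits 00001001 = 9

9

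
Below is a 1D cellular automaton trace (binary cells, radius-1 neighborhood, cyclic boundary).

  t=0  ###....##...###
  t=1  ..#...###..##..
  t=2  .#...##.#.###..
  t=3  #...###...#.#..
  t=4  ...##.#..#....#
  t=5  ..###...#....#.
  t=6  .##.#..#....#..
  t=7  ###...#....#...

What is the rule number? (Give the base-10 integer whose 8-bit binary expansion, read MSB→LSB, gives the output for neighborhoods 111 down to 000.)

  ### -> .   bit 7 = 0  t=0,i=0
  ##. -> #   bit 6 = 1  t=0,i=2
  #.# -> .   bit 5 = 0  t=2,i=7
  #.. -> .   bit 4 = 0  t=0,i=3
  .## -> #   bit 3 = 1  t=0,i=7
  .#. -> .   bit 2 = 0  t=1,i=2
  ..# -> #   bit 1 = 1  t=0,i=6
  ... -> .   bit 0 = 0  t=0,i=4
  bits 01001010 = 74

74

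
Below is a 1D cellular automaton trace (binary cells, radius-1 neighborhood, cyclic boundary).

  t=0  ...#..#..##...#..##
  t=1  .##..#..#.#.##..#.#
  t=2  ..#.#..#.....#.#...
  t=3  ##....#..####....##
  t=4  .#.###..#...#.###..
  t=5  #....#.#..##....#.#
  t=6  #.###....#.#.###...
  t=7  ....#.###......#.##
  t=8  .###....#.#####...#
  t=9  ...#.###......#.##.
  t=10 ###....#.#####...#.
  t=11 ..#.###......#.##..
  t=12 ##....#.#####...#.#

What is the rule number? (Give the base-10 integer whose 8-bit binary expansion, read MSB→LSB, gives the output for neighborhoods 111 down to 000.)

67

  ### -> .   bit 7 = 0  t=3,i=0
  ##. -> #   bit 6 = 1  t=0,i=10
  #.# -> .   bit 5 = 0  t=1,i=0
  #.. -> .   bit 4 = 0  t=0,i=0
  .## -> .   bit 3 = 0  t=0,i=9
  .#. -> .   bit 2 = 0  t=0,i=3
  ..# -> #   bit 1 = 1  t=0,i=2
  ... -> #   bit 0 = 1  t=0,i=1
  bits 01000011 = 67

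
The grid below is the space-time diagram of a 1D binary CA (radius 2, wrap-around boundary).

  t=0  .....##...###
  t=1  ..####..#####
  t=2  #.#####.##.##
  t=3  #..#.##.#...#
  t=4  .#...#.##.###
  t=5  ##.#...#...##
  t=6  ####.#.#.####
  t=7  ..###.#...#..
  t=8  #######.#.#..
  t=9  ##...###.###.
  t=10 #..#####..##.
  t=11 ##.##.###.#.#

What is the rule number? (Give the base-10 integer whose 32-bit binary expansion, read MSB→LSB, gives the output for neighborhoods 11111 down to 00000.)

  ##### -> .   bit 31 = 0  t=1,i=10
  ####. -> #   bit 30 = 1  t=1,i=4
  ###.# -> #   bit 29 = 1  t=2,i=0
  ###.. -> #   bit 28 = 1  t=0,i=12
  ##.## -> .   bit 27 = 0  t=2,i=1
  ##.#. -> #   bit 26 = 1  t=3,i=7
  ##..# -> #   bit 25 = 1  t=1,i=0
  ##... -> .   bit 24 = 0  t=0,i=0
  #.### -> .   bit 23 = 0  t=2,i=2
  #.##. -> #   bit 22 = 1  t=2,i=8
  #.#.# -> .   bit 21 = 0  t=6,i=5
  #.#.. -> #   bit 20 = 1  t=3,i=8
  #..## -> .   bit 19 = 0  t=1,i=1
  #..#. -> .   bit 18 = 0  t=3,i=2
  #...# -> #   bit 17 = 1  t=0,i=8
  #.... -> .   bit 16 = 0  t=0,i=1
  .#### -> #   bit 15 = 1  t=1,i=3
  .###. -> #   bit 14 = 1  t=0,i=11
  .##.# -> .   bit 13 = 0  t=2,i=9
  .##.. -> .   bit 12 = 0  t=0,i=6
  .#.## -> .   bit 11 = 0  t=3,i=4
  .#.#. -> #   bit 10 = 1  t=6,i=6
  .#..# -> #   bit 9 = 1  t=8,i=11
  .#... -> .   bit 8 = 0  t=3,i=9
  ..### -> #   bit 7 = 1  t=0,i=10
  ..##. -> #   bit 6 = 1  t=0,i=5
  ..#.# -> .   bit 5 = 0  t=3,i=3
  ..#.. -> #   bit 4 = 1  t=5,i=7
  ...## -> #   bit 3 = 1  t=0,i=4
  ...#. -> .   bit 2 = 0  t=4,i=4
  ....# -> #   bit 1 = 1  t=0,i=3
  ..... -> #   bit 0 = 1  t=0,i=2
  bits 01110110010100101100011011011011 = 1985136347

1985136347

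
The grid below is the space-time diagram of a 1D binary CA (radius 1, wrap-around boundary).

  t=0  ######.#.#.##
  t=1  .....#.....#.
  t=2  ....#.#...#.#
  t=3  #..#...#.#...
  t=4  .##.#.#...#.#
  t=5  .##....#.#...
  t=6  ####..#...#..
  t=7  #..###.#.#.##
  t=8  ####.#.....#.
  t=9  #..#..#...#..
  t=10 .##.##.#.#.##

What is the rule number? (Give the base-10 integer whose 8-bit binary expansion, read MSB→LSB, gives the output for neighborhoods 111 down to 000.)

90

  ### -> .   bit 7 = 0  t=0,i=0
  ##. -> #   bit 6 = 1  t=0,i=5
  #.# -> .   bit 5 = 0  t=0,i=6
  #.. -> #   bit 4 = 1  t=1,i=6
  .## -> #   bit 3 = 1  t=0,i=11
  .#. -> .   bit 2 = 0  t=0,i=7
  ..# -> #   bit 1 = 1  t=1,i=4
  ... -> .   bit 0 = 0  t=1,i=0
  bits 01011010 = 90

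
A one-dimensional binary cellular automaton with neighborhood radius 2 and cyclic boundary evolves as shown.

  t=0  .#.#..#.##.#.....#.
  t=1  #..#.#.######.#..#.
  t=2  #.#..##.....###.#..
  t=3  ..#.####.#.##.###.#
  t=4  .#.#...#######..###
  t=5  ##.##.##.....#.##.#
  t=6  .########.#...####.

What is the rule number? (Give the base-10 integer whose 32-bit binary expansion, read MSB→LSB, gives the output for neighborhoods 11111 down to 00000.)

1031551449

  nb #####: next=.  (t=1,i=9, bit31=0)
  nb ####.: next=.  (t=1,i=11, bit30=0)
  nb ###.#: next=#  (t=1,i=12, bit29=1)
  nb ###..: next=#  (t=4,i=13, bit28=1)
  nb ##.##: next=#  (t=3,i=13, bit27=1)
  nb ##.#.: next=#  (t=0,i=10, bit26=1)
  nb ##..#: next=.  (t=4,i=14, bit25=0)
  nb ##...: next=#  (t=2,i=7, bit24=1)
  nb #.###: next=.  (t=1,i=7, bit23=0)
  nb #.##.: next=#  (t=0,i=8, bit22=1)
  nb #.#.#: next=#  (t=1,i=5, bit21=1)
  nb #.#..: next=#  (t=0,i=3, bit20=1)
  nb #..##: next=#  (t=2,i=4, bit19=1)
  nb #..#.: next=#  (t=0,i=0, bit18=1)
  nb #...#: next=.  (t=4,i=5, bit17=0)
  nb #....: next=.  (t=0,i=13, bit16=0)
  nb .####: next=.  (t=1,i=8, bit15=0)
  nb .###.: next=.  (t=2,i=13, bit14=0)
  nb .##.#: next=#  (t=0,i=9, bit13=1)
  nb .##..: next=#  (t=2,i=6, bit12=1)
  nb .#.##: next=#  (t=0,i=7, bit11=1)
  nb .#.#.: next=.  (t=0,i=2, bit10=0)
  nb .#..#: next=.  (t=0,i=4, bit9=0)
  nb .#...: next=#  (t=0,i=12, bit8=1)
  nb ..###: next=#  (t=2,i=12, bit7=1)
  nb ..##.: next=#  (t=2,i=5, bit6=1)
  nb ..#.#: next=.  (t=0,i=1, bit5=0)
  nb ..#..: next=#  (t=0,i=17, bit4=1)
  nb ...##: next=#  (t=2,i=11, bit3=1)
  nb ...#.: next=.  (t=0,i=16, bit2=0)
  nb ....#: next=.  (t=0,i=15, bit1=0)
  nb .....: next=#  (t=0,i=14, bit0=1)
  bits 00111101011111000011100111011001 = 1031551449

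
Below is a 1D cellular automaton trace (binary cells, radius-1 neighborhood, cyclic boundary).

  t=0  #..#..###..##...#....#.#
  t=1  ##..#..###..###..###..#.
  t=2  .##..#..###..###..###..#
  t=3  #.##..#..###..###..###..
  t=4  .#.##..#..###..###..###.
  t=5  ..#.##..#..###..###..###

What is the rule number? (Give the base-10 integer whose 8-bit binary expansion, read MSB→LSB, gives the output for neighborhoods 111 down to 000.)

241

  ### -> #   bit 7 = 1  t=0,i=7
  ##. -> #   bit 6 = 1  t=0,i=0
  #.# -> #   bit 5 = 1  t=0,i=22
  #.. -> #   bit 4 = 1  t=0,i=1
  .## -> .   bit 3 = 0  t=0,i=6
  .#. -> .   bit 2 = 0  t=0,i=3
  ..# -> .   bit 1 = 0  t=0,i=2
  ... -> #   bit 0 = 1  t=0,i=14
  bits 11110001 = 241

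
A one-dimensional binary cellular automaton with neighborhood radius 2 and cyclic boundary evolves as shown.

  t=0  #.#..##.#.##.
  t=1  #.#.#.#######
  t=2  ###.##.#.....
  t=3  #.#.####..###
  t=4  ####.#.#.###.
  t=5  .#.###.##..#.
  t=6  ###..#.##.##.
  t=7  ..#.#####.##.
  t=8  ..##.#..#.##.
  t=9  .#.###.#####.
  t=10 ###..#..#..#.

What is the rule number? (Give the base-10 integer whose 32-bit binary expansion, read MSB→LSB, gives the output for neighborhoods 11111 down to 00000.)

  ##### -> .   bit 31 = 0  t=1,i=8
  ####. -> .   bit 30 = 0  t=1,i=12
  ###.# -> #   bit 29 = 1  t=1,i=0
  ###.. -> #   bit 28 = 1  t=3,i=7
  ##.## -> .   bit 27 = 0  t=2,i=3
  ##.#. -> #   bit 26 = 1  t=0,i=7
  ##..# -> .   bit 25 = 0  t=3,i=8
  ##... -> .   bit 24 = 0  t=7,i=12
  #.### -> .   bit 23 = 0  t=1,i=6
  #.##. -> #   bit 22 = 1  t=0,i=10
  #.#.# -> #   bit 21 = 1  t=0,i=0
  #.#.. -> #   bit 20 = 1  t=0,i=2
  #..## -> #   bit 19 = 1  t=0,i=4
  #..#. -> #   bit 18 = 1  t=5,i=0
  #...# -> .   bit 17 = 0  t=7,i=0
  #.... -> .   bit 16 = 0  t=2,i=9
  .#### -> #   bit 15 = 1  t=1,i=7
  .###. -> .   bit 14 = 0  t=2,i=1
  .##.# -> #   bit 13 = 1  t=0,i=6
  .##.. -> #   bit 12 = 1  t=5,i=8
  .#.## -> #   bit 11 = 1  t=0,i=9
  .#.#. -> .   bit 10 = 0  t=0,i=1
  .#..# -> .   bit 9 = 0  t=0,i=3
  .#... -> .   bit 8 = 0  t=2,i=8
  ..### -> #   bit 7 = 1  t=2,i=0
  ..##. -> .   bit 6 = 0  t=0,i=5
  ..#.# -> #   bit 5 = 1  t=5,i=1
  ..#.. -> #   bit 4 = 1  t=5,i=11
  ...## -> #   bit 3 = 1  t=2,i=12
  ...#. -> .   bit 2 = 0  t=7,i=1
  ....# -> #   bit 1 = 1  t=2,i=11
  ..... -> #   bit 0 = 1  t=2,i=10
  bits 00110100011111001011100010111011 = 880588987

880588987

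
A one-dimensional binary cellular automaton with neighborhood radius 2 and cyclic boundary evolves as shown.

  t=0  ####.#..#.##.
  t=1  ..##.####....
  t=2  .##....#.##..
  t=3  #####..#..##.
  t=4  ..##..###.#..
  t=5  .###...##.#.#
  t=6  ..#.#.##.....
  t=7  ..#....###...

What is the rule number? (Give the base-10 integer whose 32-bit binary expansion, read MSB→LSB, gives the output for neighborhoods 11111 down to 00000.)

3776270968

  #####|#  b31=1 t=3,i=2
  ####.|#  b30=1 t=0,i=2
  ###.#|#  b29=1 t=0,i=3
  ###..|.  b28=0 t=1,i=8
  ##.##|.  b27=0 t=0,i=12
  ##.#.|.  b26=0 t=0,i=4
  ##..#|.  b25=0 t=3,i=5
  ##...|#  b24=1 t=1,i=9
  #.###|.  b23=0 t=0,i=0
  #.##.|.  b22=0 t=0,i=10
  #.#.#|.  b21=0 t=5,i=10
  #.#..|#  b20=1 t=0,i=5
  #..##|.  b19=0 t=3,i=9
  #..#.|#  b18=1 t=0,i=7
  #...#|.  b17=0 t=2,i=12
  #....|#  b16=1 t=1,i=10
  .####|.  b15=0 t=0,i=1
  .###.|#  b14=1 t=4,i=7
  .##.#|.  b13=0 t=0,i=11
  .##..|#  b12=1 t=2,i=2
  .#.##|.  b11=0 t=0,i=9
  .#.#.|.  b10=0 t=5,i=11
  .#..#|#  b9=1 t=0,i=6
  .#...|.  b8=0 t=4,i=11
  ..###|.  b7=0 t=4,i=6
  ..##.|#  b6=1 t=1,i=2
  ..#.#|#  b5=1 t=0,i=8
  ..#..|#  b4=1 t=3,i=7
  ...##|#  b3=1 t=1,i=1
  ...#.|.  b2=0 t=2,i=6
  ....#|.  b1=0 t=1,i=0
  .....|.  b0=0 t=1,i=11
  bits 11100001000101010101001001111000 = 3776270968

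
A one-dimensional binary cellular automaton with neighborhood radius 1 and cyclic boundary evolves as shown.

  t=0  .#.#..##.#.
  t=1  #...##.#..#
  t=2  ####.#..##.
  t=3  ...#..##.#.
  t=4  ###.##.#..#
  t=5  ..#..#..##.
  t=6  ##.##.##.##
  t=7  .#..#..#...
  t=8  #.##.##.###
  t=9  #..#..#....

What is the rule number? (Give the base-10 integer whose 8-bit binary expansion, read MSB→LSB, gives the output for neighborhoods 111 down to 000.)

83

  ### -> .   bit 7 = 0  t=2,i=1
  ##. -> #   bit 6 = 1  t=0,i=7
  #.# -> .   bit 5 = 0  t=0,i=2
  #.. -> #   bit 4 = 1  t=0,i=4
  .## -> .   bit 3 = 0  t=0,i=6
  .#. -> .   bit 2 = 0  t=0,i=1
  ..# -> #   bit 1 = 1  t=0,i=0
  ... -> #   bit 0 = 1  t=1,i=2
  bits 01010011 = 83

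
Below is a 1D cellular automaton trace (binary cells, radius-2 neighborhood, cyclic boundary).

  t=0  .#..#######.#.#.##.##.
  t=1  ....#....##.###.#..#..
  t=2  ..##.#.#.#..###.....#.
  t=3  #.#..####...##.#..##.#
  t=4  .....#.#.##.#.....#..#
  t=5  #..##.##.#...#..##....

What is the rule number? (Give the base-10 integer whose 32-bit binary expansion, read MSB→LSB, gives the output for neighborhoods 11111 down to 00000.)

1642218950

  #####|.  b31=0 t=0,i=6
  ####.|#  b30=1 t=0,i=9
  ###.#|#  b29=1 t=0,i=10
  ###..|.  b28=0 t=2,i=14
  ##.##|.  b27=0 t=0,i=18
  ##.#.|.  b26=0 t=0,i=11
  ##..#|.  b25=0 t=0,i=21
  ##...|#  b24=1 t=2,i=15
  #.###|#  b23=1 t=1,i=12
  #.##.|#  b22=1 t=0,i=16
  #.#.#|#  b21=1 t=0,i=12
  #.#..|.  b20=0 t=1,i=16
  #..##|.  b19=0 t=0,i=3
  #..#.|.  b18=0 t=0,i=0
  #...#|#  b17=1 t=2,i=0
  #....|.  b16=0 t=1,i=6
  .####|.  b15=0 t=0,i=5
  .###.|#  b14=1 t=1,i=13
  .##.#|.  b13=0 t=0,i=17
  .##..|.  b12=0 t=0,i=20
  .#.##|.  b11=0 t=0,i=15
  .#.#.|#  b10=1 t=0,i=13
  .#..#|.  b9=0 t=0,i=2
  .#...|#  b8=1 t=1,i=5
  ..###|#  b7=1 t=0,i=4
  ..##.|#  b6=1 t=1,i=9
  ..#.#|.  b5=0 t=4,i=5
  ..#..|.  b4=0 t=0,i=1
  ...##|.  b3=0 t=1,i=8
  ...#.|#  b2=1 t=1,i=3
  ....#|#  b1=1 t=1,i=2
  .....|.  b0=0 t=1,i=0
  bits 01100001111000100100010111000110 = 1642218950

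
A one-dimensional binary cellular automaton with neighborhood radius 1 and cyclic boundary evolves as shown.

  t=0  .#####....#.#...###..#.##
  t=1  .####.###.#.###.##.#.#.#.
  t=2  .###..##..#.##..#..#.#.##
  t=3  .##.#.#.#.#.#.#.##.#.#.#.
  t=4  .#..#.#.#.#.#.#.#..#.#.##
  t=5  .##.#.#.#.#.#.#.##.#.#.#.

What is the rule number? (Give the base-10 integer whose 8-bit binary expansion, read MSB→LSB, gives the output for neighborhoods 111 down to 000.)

  ### -> #   bit 7 = 1  t=0,i=2
  ##. -> .   bit 6 = 0  t=0,i=5
  #.# -> .   bit 5 = 0  t=0,i=0
  #.. -> #   bit 4 = 1  t=0,i=6
  .## -> #   bit 3 = 1  t=0,i=1
  .#. -> #   bit 2 = 1  t=0,i=10
  ..# -> .   bit 1 = 0  t=0,i=9
  ... -> #   bit 0 = 1  t=0,i=7
  bits 10011101 = 157

157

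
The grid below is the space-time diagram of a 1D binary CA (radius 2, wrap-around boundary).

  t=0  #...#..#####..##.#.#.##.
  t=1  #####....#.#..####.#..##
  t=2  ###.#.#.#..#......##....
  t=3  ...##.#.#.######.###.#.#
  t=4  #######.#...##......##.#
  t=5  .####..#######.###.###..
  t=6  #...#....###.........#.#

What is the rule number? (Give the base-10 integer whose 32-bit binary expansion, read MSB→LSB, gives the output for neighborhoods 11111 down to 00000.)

2486645085

  [31] ##### => #  t=0,i=9
  [30] ####. => .  t=0,i=10
  [29] ###.# => .  t=1,i=17
  [28] ###.. => #  t=0,i=11
  [27] ##.## => .  t=3,i=16
  [26] ##.#. => #  t=0,i=16
  [25] ##..# => .  t=0,i=12
  [24] ##... => .  t=1,i=5
  [23] #.### => .  t=3,i=10
  [22] #.##. => .  t=0,i=21
  [21] #.#.# => #  t=0,i=17
  [20] #.#.. => #  t=0,i=0
  [19] #..## => .  t=0,i=6
  [18] #..#. => #  t=2,i=10
  [17] #...# => #  t=0,i=2
  [16] #.... => #  t=1,i=6
  [15] .#### => .  t=0,i=8
  [14] .###. => .  t=2,i=1
  [13] .##.# => #  t=0,i=15
  [12] .##.. => #  t=2,i=19
  [11] .#.## => .  t=0,i=20
  [10] .#.#. => .  t=0,i=18
  [9] .#..# => .  t=0,i=5
  [8] .#... => #  t=0,i=1
  [7] ..### => .  t=0,i=7
  [6] ..##. => #  t=0,i=14
  [5] ..#.# => .  t=1,i=9
  [4] ..#.. => #  t=0,i=4
  [3] ...## => #  t=2,i=17
  [2] ...#. => #  t=0,i=3
  [1] ....# => .  t=1,i=7
  [0] ..... => #  t=2,i=14
  bits 10010100001101110011000101011101 = 2486645085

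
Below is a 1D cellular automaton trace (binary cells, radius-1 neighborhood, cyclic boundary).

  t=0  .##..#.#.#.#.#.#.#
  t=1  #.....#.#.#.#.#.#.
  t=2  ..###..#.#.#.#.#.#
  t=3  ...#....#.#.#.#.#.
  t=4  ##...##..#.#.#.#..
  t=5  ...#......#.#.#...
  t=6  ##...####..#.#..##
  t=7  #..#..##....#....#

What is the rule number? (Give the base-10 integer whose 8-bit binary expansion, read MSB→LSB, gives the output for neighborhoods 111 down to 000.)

  ### -> #   bit 7 = 1  t=2,i=3
  ##. -> .   bit 6 = 0  t=0,i=2
  #.# -> #   bit 5 = 1  t=0,i=0
  #.. -> .   bit 4 = 0  t=0,i=3
  .## -> .   bit 3 = 0  t=0,i=1
  .#. -> .   bit 2 = 0  t=0,i=5
  ..# -> .   bit 1 = 0  t=0,i=4
  ... -> #   bit 0 = 1  t=1,i=2
  bits 10100001 = 161

161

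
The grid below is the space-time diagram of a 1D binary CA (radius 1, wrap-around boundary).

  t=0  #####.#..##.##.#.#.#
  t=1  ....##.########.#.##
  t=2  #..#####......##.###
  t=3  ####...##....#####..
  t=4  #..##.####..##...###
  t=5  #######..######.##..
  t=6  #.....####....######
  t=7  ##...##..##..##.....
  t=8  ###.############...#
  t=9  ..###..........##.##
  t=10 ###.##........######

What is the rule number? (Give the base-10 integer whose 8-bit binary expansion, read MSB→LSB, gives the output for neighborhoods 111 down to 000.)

122

  nb ###: next=.  (t=0,i=0, bit7=0)
  nb ##.: next=#  (t=0,i=4, bit6=1)
  nb #.#: next=#  (t=0,i=5, bit5=1)
  nb #..: next=#  (t=0,i=7, bit4=1)
  nb .##: next=#  (t=0,i=9, bit3=1)
  nb .#.: next=.  (t=0,i=6, bit2=0)
  nb ..#: next=#  (t=0,i=8, bit1=1)
  nb ...: next=.  (t=1,i=1, bit0=0)
  bits 01111010 = 122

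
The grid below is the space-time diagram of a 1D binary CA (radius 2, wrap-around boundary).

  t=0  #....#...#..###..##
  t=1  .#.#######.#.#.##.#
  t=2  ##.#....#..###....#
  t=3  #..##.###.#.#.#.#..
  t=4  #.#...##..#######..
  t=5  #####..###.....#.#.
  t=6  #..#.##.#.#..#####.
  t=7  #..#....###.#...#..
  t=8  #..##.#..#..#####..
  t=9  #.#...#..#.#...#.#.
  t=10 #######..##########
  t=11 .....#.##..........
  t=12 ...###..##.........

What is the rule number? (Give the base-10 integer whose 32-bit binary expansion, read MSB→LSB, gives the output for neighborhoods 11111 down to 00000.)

  ##### -> .   bit 31 = 0  t=1,i=5
  ####. -> #   bit 30 = 1  t=1,i=8
  ###.# -> .   bit 29 = 0  t=1,i=9
  ###.. -> .   bit 28 = 0  t=0,i=0
  ##.## -> .   bit 27 = 0  t=3,i=5
  ##.#. -> .   bit 26 = 0  t=1,i=10
  ##..# -> #   bit 25 = 1  t=0,i=15
  ##... -> #   bit 24 = 1  t=0,i=1
  #.### -> #   bit 23 = 1  t=1,i=3
  #.##. -> .   bit 22 = 0  t=1,i=15
  #.#.# -> #   bit 21 = 1  t=1,i=1
  #.#.. -> #   bit 20 = 1  t=2,i=3
  #..## -> #   bit 19 = 1  t=0,i=11
  #..#. -> .   bit 18 = 0  t=3,i=18
  #...# -> #   bit 17 = 1  t=0,i=7
  #.... -> .   bit 16 = 0  t=0,i=2
  .#### -> .   bit 15 = 0  t=1,i=4
  .###. -> #   bit 14 = 1  t=0,i=13
  .##.# -> .   bit 13 = 0  t=1,i=16
  .##.. -> #   bit 12 = 1  t=4,i=7
  .#.## -> .   bit 11 = 0  t=1,i=2
  .#.#. -> #   bit 10 = 1  t=1,i=0
  .#..# -> .   bit 9 = 0  t=0,i=10
  .#... -> #   bit 8 = 1  t=0,i=6
  ..### -> .   bit 7 = 0  t=0,i=12
  ..##. -> .   bit 6 = 0  t=3,i=3
  ..#.# -> #   bit 5 = 1  t=4,i=0
  ..#.. -> #   bit 4 = 1  t=0,i=5
  ...## -> .   bit 3 = 0  t=2,i=17
  ...#. -> #   bit 2 = 1  t=0,i=4
  ....# -> #   bit 1 = 1  t=0,i=3
  ..... -> .   bit 0 = 0  t=5,i=12
  bits 01000011101110100101010100110110 = 1136284982

1136284982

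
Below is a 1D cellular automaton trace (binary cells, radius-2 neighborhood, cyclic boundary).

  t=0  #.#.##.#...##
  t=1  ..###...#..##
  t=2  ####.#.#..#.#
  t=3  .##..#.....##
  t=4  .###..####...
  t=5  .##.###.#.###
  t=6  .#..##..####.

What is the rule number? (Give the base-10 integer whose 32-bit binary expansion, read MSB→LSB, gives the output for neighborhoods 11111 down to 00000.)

  nb #####: next=#  (t=2,i=1, bit31=1)
  nb ####.: next=#  (t=2,i=2, bit30=1)
  nb ###.#: next=.  (t=0,i=0, bit29=0)
  nb ###..: next=.  (t=1,i=4, bit28=0)
  nb ##.##: next=.  (t=3,i=0, bit27=0)
  nb ##.#.: next=.  (t=0,i=1, bit26=0)
  nb ##..#: next=#  (t=1,i=0, bit25=1)
  nb ##...: next=#  (t=1,i=5, bit24=1)
  nb #.###: next=#  (t=2,i=12, bit23=1)
  nb #.##.: next=#  (t=0,i=4, bit22=1)
  nb #.#.#: next=#  (t=0,i=2, bit21=1)
  nb #.#..: next=.  (t=0,i=7, bit20=0)
  nb #..##: next=#  (t=1,i=1, bit19=1)
  nb #..#.: next=.  (t=2,i=9, bit18=0)
  nb #...#: next=.  (t=0,i=9, bit17=0)
  nb #....: next=#  (t=3,i=7, bit16=1)
  nb .####: next=.  (t=2,i=0, bit15=0)
  nb .###.: next=#  (t=0,i=12, bit14=1)
  nb .##.#: next=.  (t=0,i=5, bit13=0)
  nb .##..: next=#  (t=1,i=12, bit12=1)
  nb .#.##: next=#  (t=0,i=3, bit11=1)
  nb .#.#.: next=.  (t=2,i=6, bit10=0)
  nb .#..#: next=.  (t=1,i=9, bit9=0)
  nb .#...: next=#  (t=0,i=8, bit8=1)
  nb ..###: next=#  (t=0,i=11, bit7=1)
  nb ..##.: next=.  (t=1,i=11, bit6=0)
  nb ..#.#: next=.  (t=2,i=10, bit5=0)
  nb ..#..: next=.  (t=1,i=8, bit4=0)
  nb ...##: next=.  (t=0,i=10, bit3=0)
  nb ...#.: next=#  (t=1,i=7, bit2=1)
  nb ....#: next=#  (t=3,i=9, bit1=1)
  nb .....: next=#  (t=3,i=8, bit0=1)
  bits 11000011111010010101100110000111 = 3286849927

3286849927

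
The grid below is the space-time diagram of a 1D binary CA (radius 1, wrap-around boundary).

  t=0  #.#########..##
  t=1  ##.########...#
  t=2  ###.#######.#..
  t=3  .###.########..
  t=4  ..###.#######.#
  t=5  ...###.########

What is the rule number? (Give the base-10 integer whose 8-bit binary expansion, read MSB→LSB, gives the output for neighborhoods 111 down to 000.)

  ###|#  b7=1 t=0,i=3
  ##.|#  b6=1 t=0,i=0
  #.#|#  b5=1 t=0,i=1
  #..|.  b4=0 t=0,i=11
  .##|.  b3=0 t=0,i=2
  .#.|#  b2=1 t=2,i=12
  ..#|.  b1=0 t=0,i=12
  ...|#  b0=1 t=1,i=12
  bits 11100101 = 229

229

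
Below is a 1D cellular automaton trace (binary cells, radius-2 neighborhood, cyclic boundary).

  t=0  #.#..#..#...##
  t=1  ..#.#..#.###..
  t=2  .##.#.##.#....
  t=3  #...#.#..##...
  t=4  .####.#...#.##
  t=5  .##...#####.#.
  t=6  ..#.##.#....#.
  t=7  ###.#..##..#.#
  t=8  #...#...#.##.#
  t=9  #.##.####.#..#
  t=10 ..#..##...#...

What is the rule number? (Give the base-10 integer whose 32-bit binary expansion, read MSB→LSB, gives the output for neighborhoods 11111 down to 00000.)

  nb #####: next=.  (t=5,i=8, bit31=0)
  nb ####.: next=.  (t=4,i=3, bit30=0)
  nb ###.#: next=.  (t=0,i=0, bit29=0)
  nb ###..: next=.  (t=1,i=11, bit28=0)
  nb ##.##: next=.  (t=4,i=0, bit27=0)
  nb ##.#.: next=.  (t=0,i=1, bit26=0)
  nb ##..#: next=.  (t=7,i=9, bit25=0)
  nb ##...: next=.  (t=1,i=12, bit24=0)
  nb #.###: next=#  (t=1,i=9, bit23=1)
  nb #.##.: next=#  (t=2,i=6, bit22=1)
  nb #.#.#: next=#  (t=2,i=4, bit21=1)
  nb #.#..: next=#  (t=0,i=2, bit20=1)
  nb #..##: next=.  (t=3,i=8, bit19=0)
  nb #..#.: next=#  (t=0,i=4, bit18=1)
  nb #...#: next=#  (t=0,i=10, bit17=1)
  nb #....: next=.  (t=1,i=13, bit16=0)
  nb .####: next=#  (t=4,i=2, bit15=1)
  nb .###.: next=.  (t=0,i=13, bit14=0)
  nb .##.#: next=.  (t=2,i=2, bit13=0)
  nb .##..: next=#  (t=3,i=10, bit12=1)
  nb .#.##: next=.  (t=1,i=8, bit11=0)
  nb .#.#.: next=.  (t=1,i=3, bit10=0)
  nb .#..#: next=.  (t=0,i=3, bit9=0)
  nb .#...: next=#  (t=0,i=9, bit8=1)
  nb ..###: next=.  (t=0,i=12, bit7=0)
  nb ..##.: next=.  (t=2,i=1, bit6=0)
  nb ..#.#: next=#  (t=1,i=2, bit5=1)
  nb ..#..: next=.  (t=0,i=5, bit4=0)
  nb ...##: next=#  (t=0,i=11, bit3=1)
  nb ...#.: next=#  (t=1,i=1, bit2=1)
  nb ....#: next=.  (t=1,i=0, bit1=0)
  nb .....: next=.  (t=2,i=12, bit0=0)
  bits 00000000111101101001000100101100 = 16159020

16159020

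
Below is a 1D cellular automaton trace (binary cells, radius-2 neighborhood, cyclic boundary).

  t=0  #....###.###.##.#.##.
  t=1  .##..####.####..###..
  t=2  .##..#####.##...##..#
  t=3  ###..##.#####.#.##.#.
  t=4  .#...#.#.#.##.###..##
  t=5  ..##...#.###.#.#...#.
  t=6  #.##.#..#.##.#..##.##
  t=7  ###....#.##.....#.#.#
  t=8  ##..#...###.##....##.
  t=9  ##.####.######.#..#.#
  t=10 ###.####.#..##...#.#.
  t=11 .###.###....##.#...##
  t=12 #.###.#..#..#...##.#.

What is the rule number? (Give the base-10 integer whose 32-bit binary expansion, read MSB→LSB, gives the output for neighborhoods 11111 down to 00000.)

1751636433

  [31] ##### => .  t=2,i=7
  [30] ####. => #  t=1,i=7
  [29] ###.# => #  t=0,i=7
  [28] ###.. => .  t=1,i=13
  [27] ##.## => #  t=0,i=8
  [26] ##.#. => .  t=0,i=15
  [25] ##..# => .  t=1,i=3
  [24] ##... => .  t=1,i=19
  [23] #.### => .  t=0,i=9
  [22] #.##. => #  t=0,i=13
  [21] #.#.# => #  t=0,i=16
  [20] #.#.. => .  t=0,i=0
  [19] #..## => .  t=1,i=4
  [18] #..#. => #  t=2,i=19
  [17] #...# => #  t=1,i=20
  [16] #.... => #  t=0,i=2
  [15] .#### => #  t=1,i=6
  [14] .###. => #  t=0,i=6
  [13] .##.# => .  t=0,i=14
  [12] .##.. => #  t=1,i=2
  [11] .#.## => #  t=0,i=17
  [10] .#.#. => .  t=4,i=6
  [9] .#..# => .  t=6,i=6
  [8] .#... => #  t=0,i=1
  [7] ..### => #  t=0,i=5
  [6] ..##. => #  t=1,i=1
  [5] ..#.# => .  t=2,i=20
  [4] ..#.. => #  t=5,i=19
  [3] ...## => .  t=0,i=4
  [2] ...#. => .  t=4,i=4
  [1] ....# => .  t=0,i=3
  [0] ..... => #  t=7,i=13
  bits 01101000011001111101100111010001 = 1751636433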